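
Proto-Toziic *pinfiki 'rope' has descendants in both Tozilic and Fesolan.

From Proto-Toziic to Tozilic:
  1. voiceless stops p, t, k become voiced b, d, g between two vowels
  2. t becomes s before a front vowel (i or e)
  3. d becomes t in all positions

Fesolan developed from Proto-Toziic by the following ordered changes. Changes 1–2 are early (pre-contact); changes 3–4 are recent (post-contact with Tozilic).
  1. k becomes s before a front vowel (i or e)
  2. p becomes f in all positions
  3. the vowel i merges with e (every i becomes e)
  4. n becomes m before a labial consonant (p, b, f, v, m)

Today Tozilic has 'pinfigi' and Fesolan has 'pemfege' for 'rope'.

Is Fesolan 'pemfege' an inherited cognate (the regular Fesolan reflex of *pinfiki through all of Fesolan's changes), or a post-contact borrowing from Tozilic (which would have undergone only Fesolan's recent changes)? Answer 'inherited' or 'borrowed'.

borrowed

If inherited, *pinfiki would pass through all of Fesolan's changes:
Fesolan: start from *pinfiki.
  rule 1 (palatalisation): pinfiki → pinfisi
  rule 2 (unconditioned shift): pinfisi → finfisi
  rule 3 (vowel merger): finfisi → fenfese
  rule 4 (nasal place assimilation): fenfese → femfese
  ⇒ Fesolan femfese
If borrowed from Tozilic 'pinfigi' after the early changes, it would undergo only the recent ones:
  rule 3 (vowel merger): pinfigi → penfege
  rule 4 (nasal place assimilation): penfege → pemfege
  ⇒ as a loan: pemfege
Fesolan 'pemfege' matches the loan outcome 'pemfege', not the inherited 'femfese' — it skipped the early Fesolan changes, so it was borrowed from Tozilic.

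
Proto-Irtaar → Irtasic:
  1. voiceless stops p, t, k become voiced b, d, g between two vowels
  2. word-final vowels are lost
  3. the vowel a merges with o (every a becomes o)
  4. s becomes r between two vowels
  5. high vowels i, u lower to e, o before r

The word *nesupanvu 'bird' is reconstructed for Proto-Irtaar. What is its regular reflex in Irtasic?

Irtasic: *nesupanvu > nesubanvu > nesubanv > nesubonv > nerubonv  (by intervocalic voicing, apocope, vowel merger, rhotacism)

nerubonv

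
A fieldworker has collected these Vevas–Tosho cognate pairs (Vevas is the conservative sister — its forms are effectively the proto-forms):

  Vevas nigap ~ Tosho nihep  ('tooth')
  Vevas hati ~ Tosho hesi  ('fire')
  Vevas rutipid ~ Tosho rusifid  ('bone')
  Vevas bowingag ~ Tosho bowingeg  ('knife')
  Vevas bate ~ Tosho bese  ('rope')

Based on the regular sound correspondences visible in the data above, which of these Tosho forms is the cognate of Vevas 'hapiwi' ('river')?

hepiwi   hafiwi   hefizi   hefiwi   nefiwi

hefiwi

nigap ~ nihep — Vevas a corresponds to Tosho e after a consonant, before a labial obstruent.
rutipid ~ rusifid — Vevas p corresponds to Tosho f between vowels (before a front vowel).
Applying these to Vevas 'hapiwi':
  hapiwi → hepiwi   (a→e after a consonant, before a labial obstruent)
  hepiwi → hefiwi   (p→f between vowels (before a front vowel))
So the Tosho cognate is 'hefiwi'.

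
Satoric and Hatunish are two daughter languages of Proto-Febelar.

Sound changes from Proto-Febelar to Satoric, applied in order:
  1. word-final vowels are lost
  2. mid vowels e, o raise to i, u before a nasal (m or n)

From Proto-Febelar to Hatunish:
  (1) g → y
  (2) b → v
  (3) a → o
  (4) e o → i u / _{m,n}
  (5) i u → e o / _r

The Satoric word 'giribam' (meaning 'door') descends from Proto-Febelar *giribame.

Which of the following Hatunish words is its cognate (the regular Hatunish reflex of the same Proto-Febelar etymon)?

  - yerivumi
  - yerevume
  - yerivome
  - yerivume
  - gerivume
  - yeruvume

Hatunish: *giribame > yiribame > yirivame > yirivome > yirivume > yerivume  (by unconditioned shift, unconditioned shift, vowel merger, pre-nasal raising, pre-rhotic lowering)
The other candidates each miss or misapply at least one Hatunish change.

yerivume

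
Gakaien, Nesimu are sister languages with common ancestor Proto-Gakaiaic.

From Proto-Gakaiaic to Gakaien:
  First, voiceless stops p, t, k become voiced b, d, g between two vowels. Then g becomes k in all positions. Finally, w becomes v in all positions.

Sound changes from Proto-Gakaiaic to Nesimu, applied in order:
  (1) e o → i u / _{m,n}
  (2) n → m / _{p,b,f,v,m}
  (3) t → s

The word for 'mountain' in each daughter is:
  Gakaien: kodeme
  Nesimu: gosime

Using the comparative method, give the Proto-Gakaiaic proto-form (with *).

Position 4: Gakaien has e, Nesimu has i. Gakaien preserves e here (none of its changes turn any other segment into e), so the proto-segment is *e.
Position 1: Gakaien has k, Nesimu has g. Nesimu preserves g here (none of its changes turn any other segment into g), so the proto-segment is *g.
This points to *goteme. Verify forward in each daughter:
Gakaien: *goteme
  goteme → godeme   [intervocalic voicing]
  godeme → kodeme   [unconditioned shift]
  kodeme (rule 3 does not apply)
  giving Gakaien kodeme.
Nesimu: *goteme > gotime > gosime  (by pre-nasal raising, unconditioned shift)
No other proto-form is consistent with every reflex, so the reconstruction is *goteme.

*goteme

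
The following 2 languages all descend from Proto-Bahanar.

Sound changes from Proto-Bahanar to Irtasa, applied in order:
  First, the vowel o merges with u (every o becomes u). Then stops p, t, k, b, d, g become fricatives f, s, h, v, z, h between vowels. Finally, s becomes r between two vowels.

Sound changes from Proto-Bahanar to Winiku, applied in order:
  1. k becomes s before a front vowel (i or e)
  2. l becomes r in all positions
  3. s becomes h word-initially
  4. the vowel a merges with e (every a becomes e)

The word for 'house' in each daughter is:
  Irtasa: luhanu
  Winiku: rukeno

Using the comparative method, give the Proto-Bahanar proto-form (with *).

Position 6: Irtasa has u, Winiku has o. Winiku preserves o here (none of its changes turn any other segment into o), so the proto-segment is *o.
Position 3: Irtasa has h, Winiku has k. Winiku preserves k here (none of its changes turn any other segment into k), so the proto-segment is *k.
Continuing position by position gives *lukano; check it forward:
Irtasa: start from *lukano.
  rule 1 (vowel merger): lukano → lukanu
  rule 2 (intervocalic lenition): lukanu → luhanu
  rule 3: no change — luhanu
  ⇒ Irtasa luhanu
Winiku: *lukano
  lukano (rule 1 does not apply)
  lukano → rukano   [unconditioned shift]
  rukano (rule 3 does not apply)
  rukano → rukeno   [vowel merger]
  giving Winiku rukeno.
Only *lukano yields all of Irtasa luhanu, Winiku rukeno.

*lukano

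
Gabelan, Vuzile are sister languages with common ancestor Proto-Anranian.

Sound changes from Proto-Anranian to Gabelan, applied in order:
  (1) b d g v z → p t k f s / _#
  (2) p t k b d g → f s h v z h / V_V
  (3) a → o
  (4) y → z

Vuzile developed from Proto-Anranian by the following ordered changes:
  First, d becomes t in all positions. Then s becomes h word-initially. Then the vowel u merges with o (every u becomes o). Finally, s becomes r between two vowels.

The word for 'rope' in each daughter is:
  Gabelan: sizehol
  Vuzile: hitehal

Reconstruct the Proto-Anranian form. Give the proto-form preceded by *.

*sidehal

Position 3: Gabelan has z, Vuzile has t. Taking the neighbouring segments as reconstructed: Gabelan z could go back to *d or *z or *y; Vuzile t could go back to *t or *d — the one source consistent with every daughter is *d.
Position 1: Gabelan has s, Vuzile has h. Taking the neighbouring segments as reconstructed: Gabelan s can only go back to *s; Vuzile h could go back to *s or *h — the one source consistent with every daughter is *s.
This points to *sidehal. Verify forward in each daughter:
Gabelan: *sidehal > sizehal > sizehol  (by intervocalic lenition, vowel merger)
Vuzile: *sidehal
  sidehal → sitehal   [unconditioned shift]
  sitehal → hitehal   [debuccalisation]
  hitehal (rule 3 does not apply)
  hitehal (rule 4 does not apply)
  giving Vuzile hitehal.
*sidehal is the unique common source.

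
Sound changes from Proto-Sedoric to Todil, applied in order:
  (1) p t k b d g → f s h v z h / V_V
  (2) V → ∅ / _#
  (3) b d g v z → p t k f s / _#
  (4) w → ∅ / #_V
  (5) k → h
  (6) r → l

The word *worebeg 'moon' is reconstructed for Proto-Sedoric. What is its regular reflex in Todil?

oleveh

Todil: *worebeg
  worebeg → woreveg   [intervocalic lenition]
  woreveg (rule 2 does not apply)
  woreveg → worevek   [final devoicing]
  worevek → orevek   [glide loss]
  orevek → oreveh   [unconditioned shift]
  oreveh → oleveh   [unconditioned shift]
  giving Todil oleveh.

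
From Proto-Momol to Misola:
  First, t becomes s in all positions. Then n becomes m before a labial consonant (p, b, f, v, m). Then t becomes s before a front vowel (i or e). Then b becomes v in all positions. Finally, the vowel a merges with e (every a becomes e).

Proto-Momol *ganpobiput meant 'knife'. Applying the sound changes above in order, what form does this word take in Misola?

Misola: *ganpobiput > ganpobipus > gampobipus > gampovipus > gempovipus  (by unconditioned shift, nasal place assimilation, unconditioned shift, vowel merger)

gempovipus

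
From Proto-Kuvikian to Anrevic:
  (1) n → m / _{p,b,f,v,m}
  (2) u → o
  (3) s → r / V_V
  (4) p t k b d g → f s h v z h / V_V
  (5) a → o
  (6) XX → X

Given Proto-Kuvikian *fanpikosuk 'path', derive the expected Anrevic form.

fompihorok

Anrevic: *fanpikosuk
  fanpikosuk → fampikosuk   [nasal place assimilation]
  fampikosuk → fampikosok   [vowel merger]
  fampikosok → fampikorok   [rhotacism]
  fampikorok → fampihorok   [intervocalic lenition]
  fampihorok → fompihorok   [vowel merger]
  fompihorok (rule 6 does not apply)
  giving Anrevic fompihorok.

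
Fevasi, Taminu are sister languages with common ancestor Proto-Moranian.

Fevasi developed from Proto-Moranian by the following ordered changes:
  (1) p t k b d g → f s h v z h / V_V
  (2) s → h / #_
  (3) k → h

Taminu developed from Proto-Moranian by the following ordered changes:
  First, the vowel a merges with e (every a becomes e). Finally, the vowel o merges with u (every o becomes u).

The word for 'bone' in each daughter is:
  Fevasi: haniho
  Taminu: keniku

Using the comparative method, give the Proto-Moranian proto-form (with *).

*kaniko

Position 2: Fevasi has a, Taminu has e. Fevasi preserves a here (none of its changes turn any other segment into a), so the proto-segment is *a.
Position 6: Fevasi has o, Taminu has u. Fevasi preserves o here (none of its changes turn any other segment into o), so the proto-segment is *o.
Continuing position by position gives *kaniko; check it forward:
Fevasi: *kaniko > kaniho > haniho  (by intervocalic lenition, unconditioned shift)
Taminu: *kaniko
  kaniko → keniko   [vowel merger]
  keniko → keniku   [vowel merger]
  giving Taminu keniku.
Only *kaniko yields all of Fevasi haniho, Taminu keniku.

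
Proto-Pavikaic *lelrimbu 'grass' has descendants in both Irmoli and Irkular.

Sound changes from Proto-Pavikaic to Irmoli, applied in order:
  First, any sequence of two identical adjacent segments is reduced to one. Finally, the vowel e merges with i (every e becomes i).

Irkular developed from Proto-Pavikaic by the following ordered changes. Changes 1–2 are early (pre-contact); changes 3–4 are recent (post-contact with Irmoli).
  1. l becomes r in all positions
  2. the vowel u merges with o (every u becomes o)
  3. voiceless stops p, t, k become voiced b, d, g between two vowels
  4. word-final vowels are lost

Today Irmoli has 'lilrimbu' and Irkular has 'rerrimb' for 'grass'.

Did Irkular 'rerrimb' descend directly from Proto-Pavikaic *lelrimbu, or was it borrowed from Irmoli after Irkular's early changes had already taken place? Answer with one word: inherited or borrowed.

If inherited, *lelrimbu would pass through all of Irkular's changes:
Irkular: *lelrimbu
  lelrimbu → rerrimbu   [unconditioned shift]
  rerrimbu → rerrimbo   [vowel merger]
  rerrimbo (rule 3 does not apply)
  rerrimbo → rerrimb   [apocope]
  giving Irkular rerrimb.
If borrowed from Irmoli 'lilrimbu' after the early changes, it would undergo only the recent ones:
  rule 3 (intervocalic voicing): no change (lilrimbu)
  rule 4 (apocope): lilrimbu → lilrimb
  ⇒ as a loan: lilrimb
Irkular 'rerrimb' matches the inherited outcome exactly, so it is an inherited cognate, not a loan.

inherited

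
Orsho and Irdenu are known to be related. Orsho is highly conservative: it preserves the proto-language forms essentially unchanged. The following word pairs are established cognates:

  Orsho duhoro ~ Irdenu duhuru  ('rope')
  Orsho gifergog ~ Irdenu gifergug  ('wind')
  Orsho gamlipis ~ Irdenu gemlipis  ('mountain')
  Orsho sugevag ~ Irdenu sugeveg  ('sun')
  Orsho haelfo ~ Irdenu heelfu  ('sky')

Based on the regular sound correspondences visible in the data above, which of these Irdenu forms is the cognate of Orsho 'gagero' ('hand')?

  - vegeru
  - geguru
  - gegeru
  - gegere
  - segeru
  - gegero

gegeru

sugevag ~ sugeveg — Orsho a corresponds to Irdenu e after a consonant, before a consonant other than r, m, n, p, b, f, v.
duhoro ~ duhuru, haelfo ~ heelfu — Orsho o corresponds to Irdenu u word-finally.
Applying these to Orsho 'gagero':
  gagero → gegero   (a→e after a consonant, before a consonant other than r, m, n, p, b, f, v)
  gegero → gegeru   (o→u word-finally)
So the Irdenu cognate is 'gegeru'.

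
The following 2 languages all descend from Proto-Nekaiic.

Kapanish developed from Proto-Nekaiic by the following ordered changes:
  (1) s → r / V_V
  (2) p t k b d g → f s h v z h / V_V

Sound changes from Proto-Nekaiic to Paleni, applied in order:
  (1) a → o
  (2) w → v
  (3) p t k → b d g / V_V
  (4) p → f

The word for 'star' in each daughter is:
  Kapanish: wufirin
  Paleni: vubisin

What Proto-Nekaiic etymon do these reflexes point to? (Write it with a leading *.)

*wupisin

Position 5: Kapanish has r, Paleni has s. Paleni preserves s here (none of its changes turn any other segment into s), so the proto-segment is *s.
Position 1: Kapanish has w, Paleni has v. Kapanish preserves w here (none of its changes turn any other segment into w), so the proto-segment is *w.
Position 3: Kapanish has f, Paleni has b. Taking the neighbouring segments as reconstructed: Kapanish f could go back to *p or *f; Paleni b could go back to *p or *b — the one source consistent with every daughter is *p.
Verify the candidate proto-form against each daughter:
Kapanish: *wupisin > wupirin > wufirin  (by rhotacism, intervocalic lenition)
Paleni: start from *wupisin.
  rule 1: no change — wupisin
  rule 2 (unconditioned shift): wupisin → vupisin
  rule 3 (intervocalic voicing): vupisin → vubisin
  rule 4: no change — vubisin
  ⇒ Paleni vubisin
No other proto-form is consistent with every reflex, so the reconstruction is *wupisin.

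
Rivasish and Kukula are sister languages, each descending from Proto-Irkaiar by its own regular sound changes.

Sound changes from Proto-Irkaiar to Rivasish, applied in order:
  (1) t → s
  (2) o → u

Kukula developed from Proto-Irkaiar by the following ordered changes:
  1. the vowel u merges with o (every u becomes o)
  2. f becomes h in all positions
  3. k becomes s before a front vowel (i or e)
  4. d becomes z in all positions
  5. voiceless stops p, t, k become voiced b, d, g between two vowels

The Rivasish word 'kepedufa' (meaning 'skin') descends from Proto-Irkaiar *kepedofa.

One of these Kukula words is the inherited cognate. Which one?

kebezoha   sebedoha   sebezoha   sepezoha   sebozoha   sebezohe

sebezoha

Kukula: *kepedofa
  kepedofa (rule 1 does not apply)
  kepedofa → kepedoha   [unconditioned shift]
  kepedoha → sepedoha   [palatalisation]
  sepedoha → sepezoha   [unconditioned shift]
  sepezoha → sebezoha   [intervocalic voicing]
  giving Kukula sebezoha.
Only 'sebezoha' matches the regular Kukula development of *kepedofa.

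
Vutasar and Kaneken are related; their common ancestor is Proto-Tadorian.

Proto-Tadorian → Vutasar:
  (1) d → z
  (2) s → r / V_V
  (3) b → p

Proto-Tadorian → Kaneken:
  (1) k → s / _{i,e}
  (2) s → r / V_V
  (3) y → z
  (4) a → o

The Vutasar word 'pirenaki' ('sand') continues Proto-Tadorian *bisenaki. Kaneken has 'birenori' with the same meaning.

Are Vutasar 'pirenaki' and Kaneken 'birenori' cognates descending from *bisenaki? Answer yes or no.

yes

Derive the expected Kaneken reflex of *bisenaki:
Kaneken: *bisenaki > bisenasi > birenari > birenori  (by palatalisation, rhotacism, vowel merger)
Kaneken 'birenori' matches the regular reflex exactly, so the pair is cognate.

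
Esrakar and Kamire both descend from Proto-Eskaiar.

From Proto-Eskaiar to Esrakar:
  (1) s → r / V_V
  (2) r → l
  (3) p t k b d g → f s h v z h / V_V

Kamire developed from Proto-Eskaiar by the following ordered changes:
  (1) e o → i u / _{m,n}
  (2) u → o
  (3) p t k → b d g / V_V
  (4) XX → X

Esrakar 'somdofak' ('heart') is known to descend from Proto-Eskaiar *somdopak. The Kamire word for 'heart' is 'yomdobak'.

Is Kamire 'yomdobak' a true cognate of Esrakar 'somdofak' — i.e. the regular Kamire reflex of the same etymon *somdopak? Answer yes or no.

Derive the expected Kamire reflex of *somdopak:
Kamire: *somdopak > sumdopak > somdopak > somdobak  (by pre-nasal raising, vowel merger, intervocalic voicing)
The regular Kamire reflex would be 'somdobak', but the attested form is 'yomdobak'. The correspondence is irregular, so they are not cognates (the Kamire form has a different source).

no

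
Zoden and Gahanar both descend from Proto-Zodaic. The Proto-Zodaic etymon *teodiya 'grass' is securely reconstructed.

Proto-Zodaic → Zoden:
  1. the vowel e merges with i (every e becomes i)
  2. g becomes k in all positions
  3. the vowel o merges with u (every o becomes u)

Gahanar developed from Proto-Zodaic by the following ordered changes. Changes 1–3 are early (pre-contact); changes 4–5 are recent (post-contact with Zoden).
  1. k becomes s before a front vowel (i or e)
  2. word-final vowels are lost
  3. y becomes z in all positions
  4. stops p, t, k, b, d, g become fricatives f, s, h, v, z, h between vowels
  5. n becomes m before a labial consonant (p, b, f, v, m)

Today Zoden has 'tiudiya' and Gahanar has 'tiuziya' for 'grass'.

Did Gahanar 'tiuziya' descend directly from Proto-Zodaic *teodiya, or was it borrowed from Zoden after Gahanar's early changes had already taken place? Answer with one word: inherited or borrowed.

If inherited, *teodiya would pass through all of Gahanar's changes:
Gahanar: *teodiya
  teodiya (rule 1 does not apply)
  teodiya → teodiy   [apocope]
  teodiy → teodiz   [unconditioned shift]
  teodiz → teoziz   [intervocalic lenition]
  teoziz (rule 5 does not apply)
  giving Gahanar teoziz.
If borrowed from Zoden 'tiudiya' after the early changes, it would undergo only the recent ones:
  rule 4 (intervocalic lenition): tiudiya → tiuziya
  rule 5 (nasal place assimilation): no change (tiuziya)
  ⇒ as a loan: tiuziya
Gahanar 'tiuziya' matches the loan outcome 'tiuziya', not the inherited 'teoziz' — it skipped the early Gahanar changes, so it was borrowed from Zoden.

borrowed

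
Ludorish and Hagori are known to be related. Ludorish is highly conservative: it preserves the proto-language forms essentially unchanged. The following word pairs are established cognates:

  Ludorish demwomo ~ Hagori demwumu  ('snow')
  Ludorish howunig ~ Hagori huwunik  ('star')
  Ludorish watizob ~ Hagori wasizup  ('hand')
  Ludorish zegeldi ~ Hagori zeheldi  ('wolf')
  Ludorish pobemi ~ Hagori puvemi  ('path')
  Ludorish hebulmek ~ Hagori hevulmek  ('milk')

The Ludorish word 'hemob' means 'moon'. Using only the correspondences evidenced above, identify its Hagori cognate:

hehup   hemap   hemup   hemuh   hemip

hemup

watizob ~ wasizup, pobemi ~ puvemi — Ludorish o corresponds to Hagori u after a consonant, before a labial obstruent.
watizob ~ wasizup — Ludorish b corresponds to Hagori p word-finally.
Applying these to Ludorish 'hemob':
  hemob → hemub   (o→u after a consonant, before a labial obstruent)
  hemub → hemup   (b→p word-finally)
So the Hagori cognate is 'hemup'.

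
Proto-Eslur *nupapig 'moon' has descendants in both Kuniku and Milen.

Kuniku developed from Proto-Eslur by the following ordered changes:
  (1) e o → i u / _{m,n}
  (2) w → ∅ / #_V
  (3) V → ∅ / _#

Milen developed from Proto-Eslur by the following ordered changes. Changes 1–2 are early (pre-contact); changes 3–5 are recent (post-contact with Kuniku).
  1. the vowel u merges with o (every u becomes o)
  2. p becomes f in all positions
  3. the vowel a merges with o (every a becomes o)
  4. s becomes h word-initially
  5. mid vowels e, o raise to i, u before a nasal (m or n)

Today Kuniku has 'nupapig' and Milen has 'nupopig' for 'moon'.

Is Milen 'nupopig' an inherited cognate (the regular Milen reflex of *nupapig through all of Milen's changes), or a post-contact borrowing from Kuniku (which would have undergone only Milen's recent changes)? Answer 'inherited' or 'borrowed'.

borrowed

If inherited, *nupapig would pass through all of Milen's changes:
Milen: *nupapig
  nupapig → nopapig   [vowel merger]
  nopapig → nofafig   [unconditioned shift]
  nofafig → nofofig   [vowel merger]
  nofofig (rule 4 does not apply)
  nofofig (rule 5 does not apply)
  giving Milen nofofig.
If borrowed from Kuniku 'nupapig' after the early changes, it would undergo only the recent ones:
  rule 3 (vowel merger): nupapig → nupopig
  rule 4 (debuccalisation): no change (nupopig)
  rule 5 (pre-nasal raising): no change (nupopig)
  ⇒ as a loan: nupopig
Milen 'nupopig' matches the loan outcome 'nupopig', not the inherited 'nofofig' — it skipped the early Milen changes, so it was borrowed from Kuniku.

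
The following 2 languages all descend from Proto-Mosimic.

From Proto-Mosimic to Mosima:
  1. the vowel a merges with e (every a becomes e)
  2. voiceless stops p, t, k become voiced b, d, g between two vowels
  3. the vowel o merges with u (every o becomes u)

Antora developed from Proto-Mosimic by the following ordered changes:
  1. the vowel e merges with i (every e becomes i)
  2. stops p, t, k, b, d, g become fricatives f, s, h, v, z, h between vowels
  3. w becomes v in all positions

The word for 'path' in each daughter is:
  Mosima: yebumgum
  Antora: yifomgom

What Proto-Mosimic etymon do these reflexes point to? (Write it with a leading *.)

Position 4: Mosima has u, Antora has o. Antora preserves o here (none of its changes turn any other segment into o), so the proto-segment is *o.
Position 2: Mosima has e, Antora has i. Taking the neighbouring segments as reconstructed: Mosima e could go back to *a or *e; Antora i could go back to *e or *i — the one source consistent with every daughter is *e.
Position 3: Mosima has b, Antora has f. Taking the neighbouring segments as reconstructed: Mosima b could go back to *p or *b; Antora f could go back to *p or *f — the one source consistent with every daughter is *p.
This points to *yepomgom. Verify forward in each daughter:
Mosima: *yepomgom
  yepomgom (rule 1 does not apply)
  yepomgom → yebomgom   [intervocalic voicing]
  yebomgom → yebumgum   [vowel merger]
  giving Mosima yebumgum.
Antora: *yepomgom
  yepomgom → yipomgom   [vowel merger]
  yipomgom → yifomgom   [intervocalic lenition]
  yifomgom (rule 3 does not apply)
  giving Antora yifomgom.
No other proto-form is consistent with every reflex, so the reconstruction is *yepomgom.

*yepomgom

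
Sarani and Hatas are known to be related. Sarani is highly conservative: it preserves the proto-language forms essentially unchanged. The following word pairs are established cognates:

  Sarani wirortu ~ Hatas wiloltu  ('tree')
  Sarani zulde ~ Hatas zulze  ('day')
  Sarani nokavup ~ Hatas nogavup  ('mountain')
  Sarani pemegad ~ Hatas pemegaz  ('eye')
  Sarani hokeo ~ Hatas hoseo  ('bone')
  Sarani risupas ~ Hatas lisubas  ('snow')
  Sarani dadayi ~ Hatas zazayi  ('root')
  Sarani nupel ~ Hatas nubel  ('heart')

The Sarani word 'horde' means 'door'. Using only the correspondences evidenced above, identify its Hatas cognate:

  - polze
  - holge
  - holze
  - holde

wirortu ~ wiloltu — Sarani r corresponds to Hatas l after a vowel, before a consonant other than r, m, n, p, b, f, v.
zulde ~ zulze — Sarani d corresponds to Hatas z after a consonant, before a front vowel.
Applying these to Sarani 'horde':
  horde → holde   (r→l after a vowel, before a consonant other than r, m, n, p, b, f, v)
  holde → holze   (d→z after a consonant, before a front vowel)
So the Hatas cognate is 'holze'.

holze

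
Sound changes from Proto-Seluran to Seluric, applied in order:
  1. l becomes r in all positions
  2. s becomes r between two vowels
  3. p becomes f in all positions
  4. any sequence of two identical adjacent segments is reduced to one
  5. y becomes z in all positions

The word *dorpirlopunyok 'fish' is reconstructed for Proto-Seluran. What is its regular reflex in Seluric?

Seluric: *dorpirlopunyok
  dorpirlopunyok → dorpirropunyok   [unconditioned shift]
  dorpirropunyok (rule 2 does not apply)
  dorpirropunyok → dorfirrofunyok   [unconditioned shift]
  dorfirrofunyok → dorfirofunyok   [degemination]
  dorfirofunyok → dorfirofunzok   [unconditioned shift]
  giving Seluric dorfirofunzok.

dorfirofunzok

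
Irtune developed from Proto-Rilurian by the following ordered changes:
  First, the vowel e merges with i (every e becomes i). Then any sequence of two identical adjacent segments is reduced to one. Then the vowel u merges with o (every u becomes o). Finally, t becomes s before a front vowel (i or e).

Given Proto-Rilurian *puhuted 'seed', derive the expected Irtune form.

pohosid

Irtune: *puhuted > puhutid > pohotid > pohosid  (by vowel merger, vowel merger, palatalisation)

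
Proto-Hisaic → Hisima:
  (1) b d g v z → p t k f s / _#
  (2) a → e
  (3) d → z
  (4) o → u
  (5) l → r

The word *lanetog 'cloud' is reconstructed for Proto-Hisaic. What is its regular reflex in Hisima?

Hisima: start from *lanetog.
  rule 1 (final devoicing): lanetog → lanetok
  rule 2 (vowel merger): lanetok → lenetok
  rule 3: no change — lenetok
  rule 4 (vowel merger): lenetok → lenetuk
  rule 5 (unconditioned shift): lenetuk → renetuk
  ⇒ Hisima renetuk

renetuk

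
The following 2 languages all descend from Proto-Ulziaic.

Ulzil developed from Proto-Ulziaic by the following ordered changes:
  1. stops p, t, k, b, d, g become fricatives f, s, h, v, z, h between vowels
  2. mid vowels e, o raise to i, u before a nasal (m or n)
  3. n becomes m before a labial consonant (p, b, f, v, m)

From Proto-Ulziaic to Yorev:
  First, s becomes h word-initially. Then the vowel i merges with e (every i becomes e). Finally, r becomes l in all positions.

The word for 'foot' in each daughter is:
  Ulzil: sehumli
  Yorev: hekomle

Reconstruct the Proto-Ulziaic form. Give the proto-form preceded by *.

Position 1: Ulzil has s, Yorev has h. Taking the neighbouring segments as reconstructed: Ulzil s can only go back to *s; Yorev h could go back to *s or *h — the one source consistent with every daughter is *s.
Position 7: Ulzil has i, Yorev has e. Taking the neighbouring segments as reconstructed: Ulzil i can only go back to *i; Yorev e could go back to *e or *i — the one source consistent with every daughter is *i.
Position 3: Ulzil has h, Yorev has k. Yorev preserves k here (none of its changes turn any other segment into k), so the proto-segment is *k.
This points to *sekomli. Verify forward in each daughter:
Ulzil: start from *sekomli.
  rule 1 (intervocalic lenition): sekomli → sehomli
  rule 2 (pre-nasal raising): sehomli → sehumli
  rule 3: no change — sehumli
  ⇒ Ulzil sehumli
Yorev: *sekomli
  sekomli → hekomli   [debuccalisation]
  hekomli → hekomle   [vowel merger]
  hekomle (rule 3 does not apply)
  giving Yorev hekomle.
Only *sekomli yields all of Ulzil sehumli, Yorev hekomle.

*sekomli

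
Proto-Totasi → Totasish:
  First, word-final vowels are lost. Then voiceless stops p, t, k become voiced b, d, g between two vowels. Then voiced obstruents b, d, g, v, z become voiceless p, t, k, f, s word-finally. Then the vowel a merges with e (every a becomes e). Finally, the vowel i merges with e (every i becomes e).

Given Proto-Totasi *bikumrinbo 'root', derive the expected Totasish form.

begumrenp

Totasish: *bikumrinbo
  bikumrinbo → bikumrinb   [apocope]
  bikumrinb → bigumrinb   [intervocalic voicing]
  bigumrinb → bigumrinp   [final devoicing]
  bigumrinp (rule 4 does not apply)
  bigumrinp → begumrenp   [vowel merger]
  giving Totasish begumrenp.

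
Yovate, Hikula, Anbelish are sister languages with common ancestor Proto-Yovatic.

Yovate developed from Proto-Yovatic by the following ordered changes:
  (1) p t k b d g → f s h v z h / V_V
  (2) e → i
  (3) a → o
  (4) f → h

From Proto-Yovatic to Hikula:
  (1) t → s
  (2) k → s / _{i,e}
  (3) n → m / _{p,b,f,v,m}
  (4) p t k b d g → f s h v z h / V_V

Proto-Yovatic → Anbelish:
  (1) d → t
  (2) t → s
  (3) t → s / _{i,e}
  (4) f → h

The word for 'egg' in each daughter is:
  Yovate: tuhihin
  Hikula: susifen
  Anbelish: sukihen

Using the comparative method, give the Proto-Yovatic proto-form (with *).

Position 3: Yovate has h, Hikula has s, Anbelish has k. Anbelish preserves k here (none of its changes turn any other segment into k), so the proto-segment is *k.
Position 5: Yovate has h, Hikula has f, Anbelish has h. Taking the neighbouring segments as reconstructed: Yovate h could go back to *p or *k or *g or *f or *h; Hikula f could go back to *p or *f; Anbelish h could go back to *f or *h — the one source consistent with every daughter is *f.
Continuing position by position gives *tukifen; check it forward:
Yovate: *tukifen > tuhifen > tuhifin > tuhihin  (by intervocalic lenition, vowel merger, unconditioned shift)
Hikula: *tukifen
  tukifen → sukifen   [unconditioned shift]
  sukifen → susifen   [palatalisation]
  susifen (rule 3 does not apply)
  susifen (rule 4 does not apply)
  giving Hikula susifen.
Anbelish: start from *tukifen.
  rule 1: no change — tukifen
  rule 2 (unconditioned shift): tukifen → sukifen
  rule 3: no change — sukifen
  rule 4 (unconditioned shift): sukifen → sukihen
  ⇒ Anbelish sukihen
*tukifen is the unique common source.

*tukifen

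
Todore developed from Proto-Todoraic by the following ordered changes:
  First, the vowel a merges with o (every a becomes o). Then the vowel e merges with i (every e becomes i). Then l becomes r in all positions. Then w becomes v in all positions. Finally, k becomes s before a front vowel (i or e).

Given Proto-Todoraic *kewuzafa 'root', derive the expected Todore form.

Todore: *kewuzafa > kewuzofo > kiwuzofo > kivuzofo > sivuzofo  (by vowel merger, vowel merger, unconditioned shift, palatalisation)

sivuzofo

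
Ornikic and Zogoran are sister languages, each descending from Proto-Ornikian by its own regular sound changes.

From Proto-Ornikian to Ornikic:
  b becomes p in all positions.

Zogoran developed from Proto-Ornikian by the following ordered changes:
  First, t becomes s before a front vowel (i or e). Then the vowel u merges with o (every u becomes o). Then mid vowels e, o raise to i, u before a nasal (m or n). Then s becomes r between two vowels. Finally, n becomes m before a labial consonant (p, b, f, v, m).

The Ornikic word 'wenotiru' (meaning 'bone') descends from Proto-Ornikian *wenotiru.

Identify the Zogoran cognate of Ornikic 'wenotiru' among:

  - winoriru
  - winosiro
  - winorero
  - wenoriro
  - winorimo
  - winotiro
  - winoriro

winoriro

Zogoran: *wenotiru
  wenotiru → wenosiru   [palatalisation]
  wenosiru → wenosiro   [vowel merger]
  wenosiro → winosiro   [pre-nasal raising]
  winosiro → winoriro   [rhotacism]
  winoriro (rule 5 does not apply)
  giving Zogoran winoriro.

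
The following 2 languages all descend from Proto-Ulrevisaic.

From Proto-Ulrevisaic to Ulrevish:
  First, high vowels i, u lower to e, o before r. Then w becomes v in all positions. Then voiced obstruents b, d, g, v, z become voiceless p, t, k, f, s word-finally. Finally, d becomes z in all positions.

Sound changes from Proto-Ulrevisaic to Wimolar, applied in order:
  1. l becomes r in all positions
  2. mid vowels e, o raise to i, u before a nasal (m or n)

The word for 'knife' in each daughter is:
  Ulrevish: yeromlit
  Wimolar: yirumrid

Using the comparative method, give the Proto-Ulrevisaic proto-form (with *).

Position 4: Ulrevish has o, Wimolar has u. Taking the neighbouring segments as reconstructed: Ulrevish o can only go back to *o; Wimolar u could go back to *o or *u — the one source consistent with every daughter is *o.
Position 6: Ulrevish has l, Wimolar has r. Ulrevish preserves l here (none of its changes turn any other segment into l), so the proto-segment is *l.
Position 2: Ulrevish has e, Wimolar has i. Taking the neighbouring segments as reconstructed: Ulrevish e could go back to *e or *i; Wimolar i can only go back to *i — the one source consistent with every daughter is *i.
Verify the candidate proto-form against each daughter:
Ulrevish: *yiromlid > yeromlid > yeromlit  (by pre-rhotic lowering, final devoicing)
Wimolar: start from *yiromlid.
  rule 1 (unconditioned shift): yiromlid → yiromrid
  rule 2 (pre-nasal raising): yiromrid → yirumrid
  ⇒ Wimolar yirumrid
No other proto-form is consistent with every reflex, so the reconstruction is *yiromlid.

*yiromlid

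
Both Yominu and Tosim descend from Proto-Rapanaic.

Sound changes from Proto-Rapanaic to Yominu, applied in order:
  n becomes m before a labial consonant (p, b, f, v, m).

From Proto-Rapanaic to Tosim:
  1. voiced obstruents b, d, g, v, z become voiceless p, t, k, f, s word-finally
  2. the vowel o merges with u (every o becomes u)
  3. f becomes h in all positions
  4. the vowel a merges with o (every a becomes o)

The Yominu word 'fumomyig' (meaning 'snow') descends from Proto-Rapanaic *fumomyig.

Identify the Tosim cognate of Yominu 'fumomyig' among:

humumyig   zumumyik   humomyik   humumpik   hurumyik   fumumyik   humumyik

Tosim: *fumomyig > fumomyik > fumumyik > humumyik  (by final devoicing, vowel merger, unconditioned shift)

humumyik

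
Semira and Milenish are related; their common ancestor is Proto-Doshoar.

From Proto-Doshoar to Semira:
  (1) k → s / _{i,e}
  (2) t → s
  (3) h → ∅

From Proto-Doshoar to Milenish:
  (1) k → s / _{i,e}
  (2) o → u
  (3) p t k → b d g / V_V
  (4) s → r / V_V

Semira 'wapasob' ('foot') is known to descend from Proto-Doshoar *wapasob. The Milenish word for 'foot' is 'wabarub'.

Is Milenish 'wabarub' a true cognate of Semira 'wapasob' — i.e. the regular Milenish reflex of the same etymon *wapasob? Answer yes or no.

yes

Derive the expected Milenish reflex of *wapasob:
Milenish: *wapasob
  wapasob (rule 1 does not apply)
  wapasob → wapasub   [vowel merger]
  wapasub → wabasub   [intervocalic voicing]
  wabasub → wabarub   [rhotacism]
  giving Milenish wabarub.
Milenish 'wabarub' matches the regular reflex exactly, so the pair is cognate.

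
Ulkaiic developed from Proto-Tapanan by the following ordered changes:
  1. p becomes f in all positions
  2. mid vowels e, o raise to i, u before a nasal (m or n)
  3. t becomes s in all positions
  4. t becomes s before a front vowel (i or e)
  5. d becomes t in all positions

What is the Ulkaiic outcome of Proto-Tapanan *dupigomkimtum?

tufigumkimsum

Ulkaiic: *dupigomkimtum
  dupigomkimtum → dufigomkimtum   [unconditioned shift]
  dufigomkimtum → dufigumkimtum   [pre-nasal raising]
  dufigumkimtum → dufigumkimsum   [unconditioned shift]
  dufigumkimsum (rule 4 does not apply)
  dufigumkimsum → tufigumkimsum   [unconditioned shift]
  giving Ulkaiic tufigumkimsum.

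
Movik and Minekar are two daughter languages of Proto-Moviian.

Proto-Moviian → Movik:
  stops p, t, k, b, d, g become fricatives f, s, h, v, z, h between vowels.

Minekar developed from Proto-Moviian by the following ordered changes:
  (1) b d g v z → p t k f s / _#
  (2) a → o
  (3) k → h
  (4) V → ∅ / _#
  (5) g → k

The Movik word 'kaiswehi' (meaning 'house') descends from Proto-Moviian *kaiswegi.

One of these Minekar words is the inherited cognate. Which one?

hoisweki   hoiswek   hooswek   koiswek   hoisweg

hoiswek

Minekar: *kaiswegi > koiswegi > hoiswegi > hoisweg > hoiswek  (by vowel merger, unconditioned shift, apocope, unconditioned shift)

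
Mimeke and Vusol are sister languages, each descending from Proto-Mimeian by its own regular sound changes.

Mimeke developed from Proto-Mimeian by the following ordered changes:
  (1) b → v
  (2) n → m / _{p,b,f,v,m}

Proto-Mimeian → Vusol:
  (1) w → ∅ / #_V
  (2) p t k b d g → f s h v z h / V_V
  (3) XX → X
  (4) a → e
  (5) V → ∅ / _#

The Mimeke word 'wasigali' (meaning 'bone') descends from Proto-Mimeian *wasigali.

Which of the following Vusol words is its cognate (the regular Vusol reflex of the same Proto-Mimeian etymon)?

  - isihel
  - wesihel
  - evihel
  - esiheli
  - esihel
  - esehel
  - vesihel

esihel

Vusol: *wasigali > asigali > asihali > esiheli > esihel  (by glide loss, intervocalic lenition, vowel merger, apocope)
Among the options, 'esihel' alone shows every Vusol change applied in order.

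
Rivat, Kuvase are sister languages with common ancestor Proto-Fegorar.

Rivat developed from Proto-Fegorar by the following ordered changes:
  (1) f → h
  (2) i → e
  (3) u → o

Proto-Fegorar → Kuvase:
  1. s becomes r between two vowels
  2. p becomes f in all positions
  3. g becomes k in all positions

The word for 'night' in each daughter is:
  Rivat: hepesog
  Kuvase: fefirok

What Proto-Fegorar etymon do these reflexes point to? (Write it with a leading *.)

Position 3: Rivat has p, Kuvase has f. Rivat preserves p here (none of its changes turn any other segment into p), so the proto-segment is *p.
Position 7: Rivat has g, Kuvase has k. Rivat preserves g here (none of its changes turn any other segment into g), so the proto-segment is *g.
Verify the candidate proto-form against each daughter:
Rivat: start from *fepisog.
  rule 1 (unconditioned shift): fepisog → hepisog
  rule 2 (vowel merger): hepisog → hepesog
  rule 3: no change — hepesog
  ⇒ Rivat hepesog
Kuvase: start from *fepisog.
  rule 1 (rhotacism): fepisog → fepirog
  rule 2 (unconditioned shift): fepirog → fefirog
  rule 3 (unconditioned shift): fefirog → fefirok
  ⇒ Kuvase fefirok
No other proto-form is consistent with every reflex, so the reconstruction is *fepisog.

*fepisog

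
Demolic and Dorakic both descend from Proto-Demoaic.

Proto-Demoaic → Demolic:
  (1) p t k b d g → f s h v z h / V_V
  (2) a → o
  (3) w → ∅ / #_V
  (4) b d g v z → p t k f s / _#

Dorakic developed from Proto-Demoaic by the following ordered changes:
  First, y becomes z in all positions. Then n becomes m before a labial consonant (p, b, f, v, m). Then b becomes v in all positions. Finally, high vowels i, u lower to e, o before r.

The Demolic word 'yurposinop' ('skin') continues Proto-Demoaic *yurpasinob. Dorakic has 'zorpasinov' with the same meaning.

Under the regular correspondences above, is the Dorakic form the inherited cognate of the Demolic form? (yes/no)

yes

Derive the expected Dorakic reflex of *yurpasinob:
Dorakic: *yurpasinob > zurpasinob > zurpasinov > zorpasinov  (by unconditioned shift, unconditioned shift, pre-rhotic lowering)
Dorakic 'zorpasinov' matches the regular reflex exactly, so the pair is cognate.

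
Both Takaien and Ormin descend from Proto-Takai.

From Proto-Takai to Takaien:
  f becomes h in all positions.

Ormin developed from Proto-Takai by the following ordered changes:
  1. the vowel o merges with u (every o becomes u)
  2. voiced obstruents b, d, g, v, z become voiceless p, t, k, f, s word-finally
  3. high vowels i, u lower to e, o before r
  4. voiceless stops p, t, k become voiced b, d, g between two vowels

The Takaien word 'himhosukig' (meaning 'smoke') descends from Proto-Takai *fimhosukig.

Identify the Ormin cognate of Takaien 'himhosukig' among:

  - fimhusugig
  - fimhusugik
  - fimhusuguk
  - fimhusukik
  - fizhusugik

Ormin: *fimhosukig > fimhusukig > fimhusukik > fimhusugik  (by vowel merger, final devoicing, intervocalic voicing)

fimhusugik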